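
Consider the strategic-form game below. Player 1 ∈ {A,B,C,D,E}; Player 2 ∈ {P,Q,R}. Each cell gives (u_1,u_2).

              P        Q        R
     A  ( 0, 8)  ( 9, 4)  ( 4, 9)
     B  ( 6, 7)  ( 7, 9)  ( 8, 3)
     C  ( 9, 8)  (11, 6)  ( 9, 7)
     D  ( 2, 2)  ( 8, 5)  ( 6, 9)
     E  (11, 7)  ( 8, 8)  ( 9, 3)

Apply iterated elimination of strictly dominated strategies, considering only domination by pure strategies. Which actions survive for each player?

P1 drop A (C beats it: P:9>0 Q:11>9 R:9>4)
P1 drop B (C beats it: P:9>6 Q:11>7 R:9>8)
P1 drop D (C beats it: P:9>2 Q:11>8 R:9>6)
P2 drop R (P beats it: C:8>7 E:7>3)
P1→{C,E} P2→{P,Q}

IESDS → P1:{C,E} P2:{P,Q}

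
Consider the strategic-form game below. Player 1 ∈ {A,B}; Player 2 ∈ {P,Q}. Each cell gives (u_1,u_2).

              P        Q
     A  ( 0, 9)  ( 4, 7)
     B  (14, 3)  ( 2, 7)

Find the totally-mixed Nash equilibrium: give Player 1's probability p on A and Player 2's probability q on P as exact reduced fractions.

p=2/3, q=1/8

P1 indiff ⇒ q·0+(1-q)·4 = q·14+(1-q)·2 ⇒ q(-14) = (1-q)(-2) ⇒ q = 1/8
P2 indiff ⇒ p·9+(1-p)·3 = p·7+(1-p)·7 ⇒ p(2) = (1-p)(4) ⇒ p = 2/3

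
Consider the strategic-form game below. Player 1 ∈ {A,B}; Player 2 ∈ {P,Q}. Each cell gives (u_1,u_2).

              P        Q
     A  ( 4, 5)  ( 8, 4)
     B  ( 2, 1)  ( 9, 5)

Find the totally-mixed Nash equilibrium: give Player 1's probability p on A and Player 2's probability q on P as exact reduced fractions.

P1 indiff ⇒ q·4+(1-q)·8 = q·2+(1-q)·9 ⇒ q(2) = (1-q)(1) ⇒ q = 1/3
P2 indiff ⇒ p·5+(1-p)·1 = p·4+(1-p)·5 ⇒ p(1) = (1-p)(4) ⇒ p = 4/5

P1 mixes 4/5 on A; P2 mixes 1/3 on P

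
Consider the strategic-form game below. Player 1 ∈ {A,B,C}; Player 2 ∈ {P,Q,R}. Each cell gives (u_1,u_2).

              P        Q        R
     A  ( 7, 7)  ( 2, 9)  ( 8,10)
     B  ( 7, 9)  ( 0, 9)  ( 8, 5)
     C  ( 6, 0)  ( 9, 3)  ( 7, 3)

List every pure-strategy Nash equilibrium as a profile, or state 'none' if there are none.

(A,P): not NE [P2→R gives 10>7]
(A,Q): not NE [P1→C gives 9>2; P2→R gives 10>9]
(A,R): NE
(B,P): NE
(B,Q): not NE [P1→C gives 9>0]
(B,R): not NE [P2→Q gives 9>5]
(C,P): not NE [P1→B gives 7>6; P2→R gives 3>0]
(C,Q): NE
(C,R): not NE [P1→B gives 8>7]

Nash profiles: (A,R), (B,P), (C,Q)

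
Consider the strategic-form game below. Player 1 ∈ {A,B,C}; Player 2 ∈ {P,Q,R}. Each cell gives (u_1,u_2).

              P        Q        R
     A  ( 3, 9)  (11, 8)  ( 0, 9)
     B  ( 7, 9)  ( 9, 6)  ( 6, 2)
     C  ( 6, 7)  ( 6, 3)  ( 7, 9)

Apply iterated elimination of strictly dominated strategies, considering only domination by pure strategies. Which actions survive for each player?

Remaining: P1:{B,C} P2:{P,R}

P2 drop Q (P beats it: A:9>8 B:9>6 C:7>3)
P1 drop A (B beats it: P:7>3 R:6>0)
P1→{B,C} P2→{P,R}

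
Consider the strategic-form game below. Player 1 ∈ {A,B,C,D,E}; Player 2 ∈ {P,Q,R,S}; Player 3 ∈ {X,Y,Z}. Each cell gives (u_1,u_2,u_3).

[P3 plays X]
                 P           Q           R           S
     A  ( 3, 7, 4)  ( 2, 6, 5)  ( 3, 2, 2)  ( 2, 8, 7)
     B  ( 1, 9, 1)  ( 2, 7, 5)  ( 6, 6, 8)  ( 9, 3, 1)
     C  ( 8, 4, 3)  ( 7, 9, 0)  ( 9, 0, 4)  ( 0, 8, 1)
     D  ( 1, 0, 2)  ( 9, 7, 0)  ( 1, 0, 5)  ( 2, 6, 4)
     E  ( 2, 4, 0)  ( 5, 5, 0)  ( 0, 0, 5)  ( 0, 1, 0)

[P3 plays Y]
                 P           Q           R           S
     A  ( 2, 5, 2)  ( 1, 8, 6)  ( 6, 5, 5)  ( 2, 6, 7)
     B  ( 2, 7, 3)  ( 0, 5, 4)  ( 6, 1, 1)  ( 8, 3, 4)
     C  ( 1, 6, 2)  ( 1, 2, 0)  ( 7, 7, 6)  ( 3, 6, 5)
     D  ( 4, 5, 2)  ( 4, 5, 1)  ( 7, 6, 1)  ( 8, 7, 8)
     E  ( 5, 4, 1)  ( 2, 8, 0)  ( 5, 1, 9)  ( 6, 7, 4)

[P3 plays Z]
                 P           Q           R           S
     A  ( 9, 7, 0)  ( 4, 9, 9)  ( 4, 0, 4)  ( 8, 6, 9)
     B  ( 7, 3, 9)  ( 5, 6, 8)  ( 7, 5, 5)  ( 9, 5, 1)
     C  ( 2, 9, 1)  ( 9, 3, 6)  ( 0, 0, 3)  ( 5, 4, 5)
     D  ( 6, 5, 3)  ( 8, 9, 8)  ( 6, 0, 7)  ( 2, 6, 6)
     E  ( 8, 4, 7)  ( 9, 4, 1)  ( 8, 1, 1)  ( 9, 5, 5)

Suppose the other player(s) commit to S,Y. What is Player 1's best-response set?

u_1(A vs S,Y) = 2
u_1(B vs S,Y) = 8
u_1(C vs S,Y) = 3
u_1(D vs S,Y) = 8
u_1(E vs S,Y) = 6
max payoff 8 at {B,D}

BR_1 = {B,D}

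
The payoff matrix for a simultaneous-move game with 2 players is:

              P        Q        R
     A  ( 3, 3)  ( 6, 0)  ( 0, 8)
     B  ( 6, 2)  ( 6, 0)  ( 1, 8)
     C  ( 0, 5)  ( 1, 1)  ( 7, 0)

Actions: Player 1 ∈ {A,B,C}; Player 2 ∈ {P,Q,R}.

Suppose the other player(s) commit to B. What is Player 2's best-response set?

u_2(P vs B) = 2
u_2(Q vs B) = 0
u_2(R vs B) = 8
max payoff 8 at {R}

P2 best: {R}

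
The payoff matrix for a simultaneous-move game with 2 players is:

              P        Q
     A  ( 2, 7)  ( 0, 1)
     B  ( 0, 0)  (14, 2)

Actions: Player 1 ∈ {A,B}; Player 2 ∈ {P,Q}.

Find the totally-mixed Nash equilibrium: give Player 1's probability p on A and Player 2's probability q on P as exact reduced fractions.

p=1/4, q=7/8

P1 indiff ⇒ q·2+(1-q)·0 = q·0+(1-q)·14 ⇒ q(2) = (1-q)(14) ⇒ q = 7/8
P2 indiff ⇒ p·7+(1-p)·0 = p·1+(1-p)·2 ⇒ p(6) = (1-p)(2) ⇒ p = 1/4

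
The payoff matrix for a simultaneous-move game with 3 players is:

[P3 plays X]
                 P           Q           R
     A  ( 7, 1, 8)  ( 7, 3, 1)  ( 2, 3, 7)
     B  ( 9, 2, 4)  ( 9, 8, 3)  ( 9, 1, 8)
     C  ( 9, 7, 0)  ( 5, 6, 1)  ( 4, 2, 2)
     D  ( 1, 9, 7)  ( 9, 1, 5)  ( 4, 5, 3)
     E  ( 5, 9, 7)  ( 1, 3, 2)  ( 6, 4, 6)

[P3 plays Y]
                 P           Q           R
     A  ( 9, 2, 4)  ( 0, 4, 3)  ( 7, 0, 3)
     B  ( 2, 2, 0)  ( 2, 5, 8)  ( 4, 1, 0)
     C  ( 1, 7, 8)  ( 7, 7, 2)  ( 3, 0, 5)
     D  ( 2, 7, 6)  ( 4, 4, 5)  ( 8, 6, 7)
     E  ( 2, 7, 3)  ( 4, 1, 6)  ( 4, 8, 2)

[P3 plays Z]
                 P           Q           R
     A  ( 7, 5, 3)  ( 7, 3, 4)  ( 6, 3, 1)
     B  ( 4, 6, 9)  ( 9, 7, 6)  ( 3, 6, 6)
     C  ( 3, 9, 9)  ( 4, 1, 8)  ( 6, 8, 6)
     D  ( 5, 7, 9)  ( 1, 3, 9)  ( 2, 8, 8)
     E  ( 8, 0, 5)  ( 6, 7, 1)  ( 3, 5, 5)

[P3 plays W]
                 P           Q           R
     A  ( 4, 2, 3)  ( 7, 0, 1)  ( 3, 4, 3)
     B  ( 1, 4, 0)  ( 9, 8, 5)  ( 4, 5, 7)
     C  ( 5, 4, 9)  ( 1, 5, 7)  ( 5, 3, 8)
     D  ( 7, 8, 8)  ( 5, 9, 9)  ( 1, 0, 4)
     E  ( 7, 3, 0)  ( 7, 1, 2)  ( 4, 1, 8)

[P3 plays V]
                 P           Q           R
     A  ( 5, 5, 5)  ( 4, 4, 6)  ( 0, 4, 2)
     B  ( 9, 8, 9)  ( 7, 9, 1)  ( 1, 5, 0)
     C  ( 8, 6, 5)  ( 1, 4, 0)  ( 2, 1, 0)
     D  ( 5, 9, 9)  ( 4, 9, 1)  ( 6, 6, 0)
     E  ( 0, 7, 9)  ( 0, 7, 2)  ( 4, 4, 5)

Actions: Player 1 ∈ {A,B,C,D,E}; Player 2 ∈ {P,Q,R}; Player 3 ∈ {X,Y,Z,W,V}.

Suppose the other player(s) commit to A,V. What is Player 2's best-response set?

u_2(P vs A,V) = 5
u_2(Q vs A,V) = 4
u_2(R vs A,V) = 4
max payoff 5 at {P}

BR_2 = {P}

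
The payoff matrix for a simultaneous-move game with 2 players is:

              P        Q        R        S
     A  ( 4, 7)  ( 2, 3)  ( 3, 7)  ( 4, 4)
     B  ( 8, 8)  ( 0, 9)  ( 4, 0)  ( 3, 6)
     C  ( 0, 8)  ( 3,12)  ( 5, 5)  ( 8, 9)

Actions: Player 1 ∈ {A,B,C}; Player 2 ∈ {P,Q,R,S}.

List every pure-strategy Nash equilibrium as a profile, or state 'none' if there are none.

NE set: (C,Q)

(A,P): not NE [P1→B gives 8>4]
(A,Q): not NE [P1→C gives 3>2; P2→R gives 7>3]
(A,R): not NE [P1→C gives 5>3]
(A,S): not NE [P1→C gives 8>4; P2→R gives 7>4]
(B,P): not NE [P2→Q gives 9>8]
(B,Q): not NE [P1→C gives 3>0]
(B,R): not NE [P1→C gives 5>4; P2→Q gives 9>0]
(B,S): not NE [P1→C gives 8>3; P2→Q gives 9>6]
(C,P): not NE [P1→B gives 8>0; P2→Q gives 12>8]
(C,Q): NE
(C,R): not NE [P2→Q gives 12>5]
(C,S): not NE [P2→Q gives 12>9]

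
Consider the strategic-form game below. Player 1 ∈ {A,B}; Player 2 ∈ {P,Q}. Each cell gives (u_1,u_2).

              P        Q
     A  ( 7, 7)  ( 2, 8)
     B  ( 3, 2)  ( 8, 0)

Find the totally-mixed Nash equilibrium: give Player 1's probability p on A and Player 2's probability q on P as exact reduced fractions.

(p,q) = (2/3, 3/5)

P1 indiff ⇒ q·7+(1-q)·2 = q·3+(1-q)·8 ⇒ q(4) = (1-q)(6) ⇒ q = 3/5
P2 indiff ⇒ p·7+(1-p)·2 = p·8+(1-p)·0 ⇒ p(-1) = (1-p)(-2) ⇒ p = 2/3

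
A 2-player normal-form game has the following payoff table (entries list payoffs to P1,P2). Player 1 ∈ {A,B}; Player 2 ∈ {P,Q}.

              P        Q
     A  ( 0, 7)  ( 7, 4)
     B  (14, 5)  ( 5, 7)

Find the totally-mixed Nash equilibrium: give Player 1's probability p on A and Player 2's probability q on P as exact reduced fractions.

P1 indiff ⇒ q·0+(1-q)·7 = q·14+(1-q)·5 ⇒ q(-14) = (1-q)(-2) ⇒ q = 1/8
P2 indiff ⇒ p·7+(1-p)·5 = p·4+(1-p)·7 ⇒ p(3) = (1-p)(2) ⇒ p = 2/5

P1 mixes 2/5 on A; P2 mixes 1/8 on P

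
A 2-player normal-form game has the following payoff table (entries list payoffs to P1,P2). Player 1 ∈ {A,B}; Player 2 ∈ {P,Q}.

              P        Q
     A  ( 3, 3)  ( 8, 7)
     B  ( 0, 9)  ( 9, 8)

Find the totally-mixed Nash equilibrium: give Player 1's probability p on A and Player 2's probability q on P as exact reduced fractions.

(p,q) = (1/5, 1/4)

P1 indiff ⇒ q·3+(1-q)·8 = q·0+(1-q)·9 ⇒ q(3) = (1-q)(1) ⇒ q = 1/4
P2 indiff ⇒ p·3+(1-p)·9 = p·7+(1-p)·8 ⇒ p(-4) = (1-p)(-1) ⇒ p = 1/5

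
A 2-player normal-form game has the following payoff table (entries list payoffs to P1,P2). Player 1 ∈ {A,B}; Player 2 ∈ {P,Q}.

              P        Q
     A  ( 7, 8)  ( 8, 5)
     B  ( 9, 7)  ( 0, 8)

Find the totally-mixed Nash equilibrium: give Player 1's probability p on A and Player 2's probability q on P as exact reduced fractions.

P1 indiff ⇒ q·7+(1-q)·8 = q·9+(1-q)·0 ⇒ q(-2) = (1-q)(-8) ⇒ q = 4/5
P2 indiff ⇒ p·8+(1-p)·7 = p·5+(1-p)·8 ⇒ p(3) = (1-p)(1) ⇒ p = 1/4

(p,q) = (1/4, 4/5)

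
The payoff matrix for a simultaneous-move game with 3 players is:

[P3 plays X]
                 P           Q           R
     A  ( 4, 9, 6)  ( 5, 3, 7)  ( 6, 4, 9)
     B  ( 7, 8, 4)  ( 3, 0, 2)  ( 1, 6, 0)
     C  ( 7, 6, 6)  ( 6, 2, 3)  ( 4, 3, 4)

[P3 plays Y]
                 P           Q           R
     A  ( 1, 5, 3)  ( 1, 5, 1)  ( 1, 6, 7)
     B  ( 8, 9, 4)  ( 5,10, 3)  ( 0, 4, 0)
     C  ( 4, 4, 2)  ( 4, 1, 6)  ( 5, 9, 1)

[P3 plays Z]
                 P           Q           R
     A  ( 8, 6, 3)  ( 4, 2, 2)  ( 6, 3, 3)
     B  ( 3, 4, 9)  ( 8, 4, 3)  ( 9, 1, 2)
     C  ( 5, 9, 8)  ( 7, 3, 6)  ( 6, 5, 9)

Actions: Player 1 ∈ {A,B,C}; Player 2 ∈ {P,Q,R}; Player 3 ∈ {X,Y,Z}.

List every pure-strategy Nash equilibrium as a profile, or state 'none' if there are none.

Nash profiles: (B,Q,Y), (B,Q,Z)

(A,P,X): not NE [P1→C gives 7>4]
(A,P,Y): not NE [P1→B gives 8>1; P2→R gives 6>5; P3→X gives 6>3]
(A,P,Z): not NE [P3→X gives 6>3]
(A,Q,X): not NE [P1→C gives 6>5; P2→P gives 9>3]
(A,Q,Y): not NE [P1→B gives 5>1; P2→R gives 6>5; P3→X gives 7>1]
(A,Q,Z): not NE [P1→B gives 8>4; P2→P gives 6>2; P3→X gives 7>2]
(A,R,X): not NE [P2→P gives 9>4]
(A,R,Y): not NE [P1→C gives 5>1; P3→X gives 9>7]
(A,R,Z): not NE [P1→B gives 9>6; P2→P gives 6>3; P3→X gives 9>3]
(B,P,X): not NE [P3→Z gives 9>4]
(B,P,Y): not NE [P2→Q gives 10>9; P3→Z gives 9>4]
(B,P,Z): not NE [P1→A gives 8>3]
(B,Q,X): not NE [P1→C gives 6>3; P2→P gives 8>0; P3→Z gives 3>2]
(B,Q,Y): NE
(B,Q,Z): NE
(B,R,X): not NE [P1→A gives 6>1; P2→P gives 8>6; P3→Z gives 2>0]
(B,R,Y): not NE [P1→C gives 5>0; P2→Q gives 10>4; P3→Z gives 2>0]
(B,R,Z): not NE [P2→Q gives 4>1]
(C,P,X): not NE [P3→Z gives 8>6]
(C,P,Y): not NE [P1→B gives 8>4; P2→R gives 9>4; P3→Z gives 8>2]
(C,P,Z): not NE [P1→A gives 8>5]
(C,Q,X): not NE [P2→P gives 6>2; P3→Z gives 6>3]
(C,Q,Y): not NE [P1→B gives 5>4; P2→R gives 9>1]
(C,Q,Z): not NE [P1→B gives 8>7; P2→P gives 9>3]
(C,R,X): not NE [P1→A gives 6>4; P2→P gives 6>3; P3→Z gives 9>4]
(C,R,Y): not NE [P3→Z gives 9>1]
(C,R,Z): not NE [P1→B gives 9>6; P2→P gives 9>5]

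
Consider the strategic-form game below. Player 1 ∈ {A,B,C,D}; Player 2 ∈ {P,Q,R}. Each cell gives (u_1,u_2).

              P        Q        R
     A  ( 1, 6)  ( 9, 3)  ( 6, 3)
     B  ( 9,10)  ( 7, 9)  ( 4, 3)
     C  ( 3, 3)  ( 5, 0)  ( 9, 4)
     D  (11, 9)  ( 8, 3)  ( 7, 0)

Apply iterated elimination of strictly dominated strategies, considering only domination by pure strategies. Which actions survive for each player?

P1 drop B (D beats it: P:11>9 Q:8>7 R:7>4)
P2 drop Q (P beats it: A:6>3 C:3>0 D:9>3)
P1 drop A (C beats it: P:3>1 R:9>6)
P1→{C,D} P2→{P,R}

Survivors P1:{C,D} P2:{P,R}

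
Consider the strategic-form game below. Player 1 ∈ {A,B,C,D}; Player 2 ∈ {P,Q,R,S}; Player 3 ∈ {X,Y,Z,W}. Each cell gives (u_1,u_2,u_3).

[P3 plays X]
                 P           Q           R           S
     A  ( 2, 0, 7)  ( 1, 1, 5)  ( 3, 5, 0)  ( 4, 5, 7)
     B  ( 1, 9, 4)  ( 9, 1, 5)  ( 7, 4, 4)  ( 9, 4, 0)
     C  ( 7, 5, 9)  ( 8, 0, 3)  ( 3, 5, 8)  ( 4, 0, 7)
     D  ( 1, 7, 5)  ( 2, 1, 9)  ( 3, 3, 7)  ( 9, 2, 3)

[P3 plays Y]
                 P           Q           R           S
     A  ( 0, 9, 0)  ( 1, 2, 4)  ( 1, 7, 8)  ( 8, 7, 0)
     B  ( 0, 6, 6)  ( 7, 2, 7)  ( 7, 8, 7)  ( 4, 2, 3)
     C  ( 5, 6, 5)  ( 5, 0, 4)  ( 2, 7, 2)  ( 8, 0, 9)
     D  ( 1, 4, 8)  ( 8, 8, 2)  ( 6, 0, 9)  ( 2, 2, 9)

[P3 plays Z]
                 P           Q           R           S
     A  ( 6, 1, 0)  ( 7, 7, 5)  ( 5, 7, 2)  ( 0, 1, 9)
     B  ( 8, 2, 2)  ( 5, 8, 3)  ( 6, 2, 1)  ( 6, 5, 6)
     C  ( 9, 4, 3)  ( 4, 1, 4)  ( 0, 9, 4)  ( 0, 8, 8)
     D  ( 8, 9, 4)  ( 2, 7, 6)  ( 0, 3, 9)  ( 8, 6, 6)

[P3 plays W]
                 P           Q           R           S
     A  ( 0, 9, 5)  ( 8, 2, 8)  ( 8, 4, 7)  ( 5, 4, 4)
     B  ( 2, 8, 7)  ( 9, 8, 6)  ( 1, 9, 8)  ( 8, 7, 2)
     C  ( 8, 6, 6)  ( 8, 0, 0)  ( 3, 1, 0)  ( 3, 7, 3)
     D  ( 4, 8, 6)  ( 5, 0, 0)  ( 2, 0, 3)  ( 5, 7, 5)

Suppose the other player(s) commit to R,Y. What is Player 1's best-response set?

P1 best: {B}

u_1(A vs R,Y) = 1
u_1(B vs R,Y) = 7
u_1(C vs R,Y) = 2
u_1(D vs R,Y) = 6
max payoff 7 at {B}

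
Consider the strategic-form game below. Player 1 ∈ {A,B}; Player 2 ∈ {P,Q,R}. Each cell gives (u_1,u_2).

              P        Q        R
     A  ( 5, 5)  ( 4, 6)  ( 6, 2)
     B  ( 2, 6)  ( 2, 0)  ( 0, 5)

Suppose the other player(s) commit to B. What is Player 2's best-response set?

P2 best: {P}

u_2(P vs B) = 6
u_2(Q vs B) = 0
u_2(R vs B) = 5
max payoff 6 at {P}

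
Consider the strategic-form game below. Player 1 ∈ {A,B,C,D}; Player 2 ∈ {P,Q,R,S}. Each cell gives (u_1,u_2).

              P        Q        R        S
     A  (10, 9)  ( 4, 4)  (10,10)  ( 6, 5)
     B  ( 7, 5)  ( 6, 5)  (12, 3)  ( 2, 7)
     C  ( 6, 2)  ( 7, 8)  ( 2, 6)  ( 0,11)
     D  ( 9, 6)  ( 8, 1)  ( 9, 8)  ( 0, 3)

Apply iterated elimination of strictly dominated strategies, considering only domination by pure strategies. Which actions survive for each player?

P2 drop Q (S beats it: A:5>4 B:7>5 C:11>8 D:3>1)
P1 drop C (A beats it: P:10>6 R:10>2 S:6>0)
P1 drop D (A beats it: P:10>9 R:10>9 S:6>0)
P1→{A,B} P2→{P,R,S}

IESDS → P1:{A,B} P2:{P,R,S}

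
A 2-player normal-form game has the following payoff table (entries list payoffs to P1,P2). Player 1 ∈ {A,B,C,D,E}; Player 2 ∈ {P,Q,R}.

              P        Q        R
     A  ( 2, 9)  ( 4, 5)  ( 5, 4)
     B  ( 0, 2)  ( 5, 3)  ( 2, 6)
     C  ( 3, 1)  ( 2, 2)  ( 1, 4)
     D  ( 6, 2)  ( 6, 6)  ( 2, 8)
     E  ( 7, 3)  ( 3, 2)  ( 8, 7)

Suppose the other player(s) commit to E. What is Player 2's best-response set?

u_2(P vs E) = 3
u_2(Q vs E) = 2
u_2(R vs E) = 7
max payoff 7 at {R}

P2 best: {R}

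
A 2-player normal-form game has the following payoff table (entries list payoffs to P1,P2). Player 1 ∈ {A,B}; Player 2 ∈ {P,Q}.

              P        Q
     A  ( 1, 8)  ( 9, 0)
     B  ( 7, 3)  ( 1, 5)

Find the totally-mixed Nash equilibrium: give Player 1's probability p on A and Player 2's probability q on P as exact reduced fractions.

P1 mixes 1/5 on A; P2 mixes 4/7 on P

P1 indiff ⇒ q·1+(1-q)·9 = q·7+(1-q)·1 ⇒ q(-6) = (1-q)(-8) ⇒ q = 4/7
P2 indiff ⇒ p·8+(1-p)·3 = p·0+(1-p)·5 ⇒ p(8) = (1-p)(2) ⇒ p = 1/5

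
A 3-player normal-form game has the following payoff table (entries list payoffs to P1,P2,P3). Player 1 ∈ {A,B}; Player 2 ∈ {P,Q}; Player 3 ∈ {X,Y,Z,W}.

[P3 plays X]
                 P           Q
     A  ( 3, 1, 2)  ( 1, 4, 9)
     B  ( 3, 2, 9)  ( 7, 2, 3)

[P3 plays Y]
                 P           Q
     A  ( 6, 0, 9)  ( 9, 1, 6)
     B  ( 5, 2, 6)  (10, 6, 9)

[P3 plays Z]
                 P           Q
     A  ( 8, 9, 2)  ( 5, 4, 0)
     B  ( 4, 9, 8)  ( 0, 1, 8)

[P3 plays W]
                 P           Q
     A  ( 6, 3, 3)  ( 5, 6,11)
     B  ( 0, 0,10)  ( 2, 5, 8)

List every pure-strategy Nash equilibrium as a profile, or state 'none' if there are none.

PSNE = {(A,Q,W), (B,Q,Y)}

(A,P,X): not NE [P2→Q gives 4>1; P3→Y gives 9>2]
(A,P,Y): not NE [P2→Q gives 1>0]
(A,P,Z): not NE [P3→Y gives 9>2]
(A,P,W): not NE [P2→Q gives 6>3; P3→Y gives 9>3]
(A,Q,X): not NE [P1→B gives 7>1; P3→W gives 11>9]
(A,Q,Y): not NE [P1→B gives 10>9; P3→W gives 11>6]
(A,Q,Z): not NE [P2→P gives 9>4; P3→W gives 11>0]
(A,Q,W): NE
(B,P,X): not NE [P3→W gives 10>9]
(B,P,Y): not NE [P1→A gives 6>5; P2→Q gives 6>2; P3→W gives 10>6]
(B,P,Z): not NE [P1→A gives 8>4; P3→W gives 10>8]
(B,P,W): not NE [P1→A gives 6>0; P2→Q gives 5>0]
(B,Q,X): not NE [P3→Y gives 9>3]
(B,Q,Y): NE
(B,Q,Z): not NE [P1→A gives 5>0; P2→P gives 9>1; P3→Y gives 9>8]
(B,Q,W): not NE [P1→A gives 5>2; P3→Y gives 9>8]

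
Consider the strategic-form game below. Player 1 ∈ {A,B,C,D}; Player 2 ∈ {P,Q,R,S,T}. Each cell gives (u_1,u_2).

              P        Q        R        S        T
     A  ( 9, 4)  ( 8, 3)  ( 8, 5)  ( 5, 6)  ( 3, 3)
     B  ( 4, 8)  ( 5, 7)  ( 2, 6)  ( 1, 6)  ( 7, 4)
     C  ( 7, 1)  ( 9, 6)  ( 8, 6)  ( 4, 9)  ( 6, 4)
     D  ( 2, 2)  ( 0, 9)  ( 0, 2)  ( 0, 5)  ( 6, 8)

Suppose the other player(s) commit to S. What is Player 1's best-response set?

BR_1 = {A}

u_1(A vs S) = 5
u_1(B vs S) = 1
u_1(C vs S) = 4
u_1(D vs S) = 0
max payoff 5 at {A}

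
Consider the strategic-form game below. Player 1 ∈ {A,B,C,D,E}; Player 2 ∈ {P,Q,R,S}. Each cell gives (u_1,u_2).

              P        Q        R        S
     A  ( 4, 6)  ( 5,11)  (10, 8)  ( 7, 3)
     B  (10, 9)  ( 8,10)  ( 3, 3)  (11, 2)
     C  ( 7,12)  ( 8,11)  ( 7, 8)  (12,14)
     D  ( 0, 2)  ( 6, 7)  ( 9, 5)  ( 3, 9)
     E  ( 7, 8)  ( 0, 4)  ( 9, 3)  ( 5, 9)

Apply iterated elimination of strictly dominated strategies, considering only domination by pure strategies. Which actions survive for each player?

Survivors P1:{B,C} P2:{P,Q,S}

P2 drop R (Q beats it: A:11>8 B:10>3 C:11>8 D:7>5 E:4>3)
P1 drop A (B beats it: P:10>4 Q:8>5 S:11>7)
P1 drop D (B beats it: P:10>0 Q:8>6 S:11>3)
P1 drop E (B beats it: P:10>7 Q:8>0 S:11>5)
P1→{B,C} P2→{P,Q,S}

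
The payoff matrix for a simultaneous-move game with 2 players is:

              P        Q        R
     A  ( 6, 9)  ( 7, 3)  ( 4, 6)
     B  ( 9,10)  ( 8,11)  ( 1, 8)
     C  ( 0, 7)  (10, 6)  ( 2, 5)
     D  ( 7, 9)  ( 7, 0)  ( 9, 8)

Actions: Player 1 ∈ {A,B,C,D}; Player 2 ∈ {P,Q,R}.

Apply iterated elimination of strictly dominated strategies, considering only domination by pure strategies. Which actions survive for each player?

Remaining: P1:{B,C} P2:{P,Q}

P2 drop R (P beats it: A:9>6 B:10>8 C:7>5 D:9>8)
P1 drop A (B beats it: P:9>6 Q:8>7)
P1 drop D (B beats it: P:9>7 Q:8>7)
P1→{B,C} P2→{P,Q}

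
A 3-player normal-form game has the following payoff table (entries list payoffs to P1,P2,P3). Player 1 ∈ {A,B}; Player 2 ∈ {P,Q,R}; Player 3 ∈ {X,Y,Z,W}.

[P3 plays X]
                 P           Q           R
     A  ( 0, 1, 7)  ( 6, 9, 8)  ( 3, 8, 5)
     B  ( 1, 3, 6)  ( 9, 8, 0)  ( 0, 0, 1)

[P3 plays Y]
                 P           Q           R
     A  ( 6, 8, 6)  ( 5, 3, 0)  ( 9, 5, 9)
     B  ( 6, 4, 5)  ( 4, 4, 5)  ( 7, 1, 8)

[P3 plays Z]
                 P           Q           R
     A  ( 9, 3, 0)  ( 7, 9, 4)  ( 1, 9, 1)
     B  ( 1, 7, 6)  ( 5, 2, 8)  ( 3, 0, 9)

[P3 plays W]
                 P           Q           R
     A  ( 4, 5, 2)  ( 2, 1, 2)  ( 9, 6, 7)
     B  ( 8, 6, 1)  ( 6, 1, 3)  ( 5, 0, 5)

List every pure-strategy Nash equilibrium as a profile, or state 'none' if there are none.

Equilibria: none

(A,P,X): not NE [P1→B gives 1>0; P2→Q gives 9>1]
(A,P,Y): not NE [P3→X gives 7>6]
(A,P,Z): not NE [P2→R gives 9>3; P3→X gives 7>0]
(A,P,W): not NE [P1→B gives 8>4; P2→R gives 6>5; P3→X gives 7>2]
(A,Q,X): not NE [P1→B gives 9>6]
(A,Q,Y): not NE [P2→P gives 8>3; P3→X gives 8>0]
(A,Q,Z): not NE [P3→X gives 8>4]
(A,Q,W): not NE [P1→B gives 6>2; P2→R gives 6>1; P3→X gives 8>2]
(A,R,X): not NE [P2→Q gives 9>8; P3→Y gives 9>5]
(A,R,Y): not NE [P2→P gives 8>5]
(A,R,Z): not NE [P1→B gives 3>1; P3→Y gives 9>1]
(A,R,W): not NE [P3→Y gives 9>7]
(B,P,X): not NE [P2→Q gives 8>3]
(B,P,Y): not NE [P3→Z gives 6>5]
(B,P,Z): not NE [P1→A gives 9>1]
(B,P,W): not NE [P3→Z gives 6>1]
(B,Q,X): not NE [P3→Z gives 8>0]
(B,Q,Y): not NE [P1→A gives 5>4; P3→Z gives 8>5]
(B,Q,Z): not NE [P1→A gives 7>5; P2→P gives 7>2]
(B,Q,W): not NE [P2→P gives 6>1; P3→Z gives 8>3]
(B,R,X): not NE [P1→A gives 3>0; P2→Q gives 8>0; P3→Z gives 9>1]
(B,R,Y): not NE [P1→A gives 9>7; P2→Q gives 4>1; P3→Z gives 9>8]
(B,R,Z): not NE [P2→P gives 7>0]
(B,R,W): not NE [P1→A gives 9>5; P2→P gives 6>0; P3→Z gives 9>5]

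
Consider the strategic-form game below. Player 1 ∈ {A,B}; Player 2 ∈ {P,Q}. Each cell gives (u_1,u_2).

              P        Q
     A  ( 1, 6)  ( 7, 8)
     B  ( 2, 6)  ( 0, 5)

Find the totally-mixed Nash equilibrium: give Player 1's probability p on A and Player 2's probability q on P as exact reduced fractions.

P1 indiff ⇒ q·1+(1-q)·7 = q·2+(1-q)·0 ⇒ q(-1) = (1-q)(-7) ⇒ q = 7/8
P2 indiff ⇒ p·6+(1-p)·6 = p·8+(1-p)·5 ⇒ p(-2) = (1-p)(-1) ⇒ p = 1/3

p=1/3, q=7/8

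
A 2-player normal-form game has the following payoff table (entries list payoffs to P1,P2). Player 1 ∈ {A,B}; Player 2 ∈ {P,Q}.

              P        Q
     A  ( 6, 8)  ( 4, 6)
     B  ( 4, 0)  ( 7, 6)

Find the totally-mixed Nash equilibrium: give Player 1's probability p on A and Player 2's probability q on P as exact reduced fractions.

P1 indiff ⇒ q·6+(1-q)·4 = q·4+(1-q)·7 ⇒ q(2) = (1-q)(3) ⇒ q = 3/5
P2 indiff ⇒ p·8+(1-p)·0 = p·6+(1-p)·6 ⇒ p(2) = (1-p)(6) ⇒ p = 3/4

(p,q) = (3/4, 3/5)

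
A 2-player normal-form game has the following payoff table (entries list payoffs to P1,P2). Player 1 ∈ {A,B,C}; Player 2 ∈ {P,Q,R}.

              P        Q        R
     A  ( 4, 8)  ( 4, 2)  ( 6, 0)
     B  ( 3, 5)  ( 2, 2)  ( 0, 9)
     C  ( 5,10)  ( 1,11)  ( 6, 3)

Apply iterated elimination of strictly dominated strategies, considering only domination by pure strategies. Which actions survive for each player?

Remaining: P1:{A,C} P2:{P,Q}

P1 drop B (A beats it: P:4>3 Q:4>2 R:6>0)
P2 drop R (P beats it: A:8>0 C:10>3)
P1→{A,C} P2→{P,Q}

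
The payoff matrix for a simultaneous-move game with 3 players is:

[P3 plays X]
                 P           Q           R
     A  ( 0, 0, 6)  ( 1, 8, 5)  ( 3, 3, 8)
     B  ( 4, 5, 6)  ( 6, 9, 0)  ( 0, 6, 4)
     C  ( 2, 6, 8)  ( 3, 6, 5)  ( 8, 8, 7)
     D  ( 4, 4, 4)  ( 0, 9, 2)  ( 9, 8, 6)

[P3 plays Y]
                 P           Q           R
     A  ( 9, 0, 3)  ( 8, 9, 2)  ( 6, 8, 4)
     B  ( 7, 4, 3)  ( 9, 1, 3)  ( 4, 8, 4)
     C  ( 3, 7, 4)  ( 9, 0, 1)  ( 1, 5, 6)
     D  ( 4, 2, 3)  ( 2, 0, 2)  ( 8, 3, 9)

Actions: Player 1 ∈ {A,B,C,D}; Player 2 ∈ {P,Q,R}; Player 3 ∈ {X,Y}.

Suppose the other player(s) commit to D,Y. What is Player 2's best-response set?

u_2(P vs D,Y) = 2
u_2(Q vs D,Y) = 0
u_2(R vs D,Y) = 3
max payoff 3 at {R}

argmax u_2 = {R}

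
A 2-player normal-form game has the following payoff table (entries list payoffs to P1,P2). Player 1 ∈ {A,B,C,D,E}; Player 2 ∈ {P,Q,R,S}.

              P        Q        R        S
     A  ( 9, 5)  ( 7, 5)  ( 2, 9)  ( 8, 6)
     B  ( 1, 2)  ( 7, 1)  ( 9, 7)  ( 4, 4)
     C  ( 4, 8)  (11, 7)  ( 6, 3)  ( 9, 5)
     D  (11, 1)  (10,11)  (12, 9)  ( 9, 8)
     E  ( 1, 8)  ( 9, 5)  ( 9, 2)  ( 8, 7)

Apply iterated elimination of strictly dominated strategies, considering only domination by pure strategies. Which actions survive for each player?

P1 drop A (D beats it: P:11>9 Q:10>7 R:12>2 S:9>8)
P1 drop B (D beats it: P:11>1 Q:10>7 R:12>9 S:9>4)
P1 drop E (D beats it: P:11>1 Q:10>9 R:12>9 S:9>8)
P2 drop R (Q beats it: C:7>3 D:11>9)
P2 drop S (Q beats it: C:7>5 D:11>8)
P1→{C,D} P2→{P,Q}

Survivors P1:{C,D} P2:{P,Q}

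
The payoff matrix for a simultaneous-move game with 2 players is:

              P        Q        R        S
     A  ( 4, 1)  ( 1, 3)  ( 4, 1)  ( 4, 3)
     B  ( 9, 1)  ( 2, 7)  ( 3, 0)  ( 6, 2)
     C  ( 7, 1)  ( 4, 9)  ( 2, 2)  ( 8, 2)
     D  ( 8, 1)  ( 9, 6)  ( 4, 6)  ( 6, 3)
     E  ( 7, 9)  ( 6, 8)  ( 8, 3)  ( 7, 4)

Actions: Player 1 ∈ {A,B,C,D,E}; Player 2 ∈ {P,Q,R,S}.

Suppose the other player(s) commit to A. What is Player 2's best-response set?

u_2(P vs A) = 1
u_2(Q vs A) = 3
u_2(R vs A) = 1
u_2(S vs A) = 3
max payoff 3 at {Q,S}

P2 best: {Q,S}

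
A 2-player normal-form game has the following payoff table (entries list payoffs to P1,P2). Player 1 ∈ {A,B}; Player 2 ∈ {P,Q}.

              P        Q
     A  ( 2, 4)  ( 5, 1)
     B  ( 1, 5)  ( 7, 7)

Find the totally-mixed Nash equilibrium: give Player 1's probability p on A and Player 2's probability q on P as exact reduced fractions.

P1 mixes 2/5 on A; P2 mixes 2/3 on P

P1 indiff ⇒ q·2+(1-q)·5 = q·1+(1-q)·7 ⇒ q(1) = (1-q)(2) ⇒ q = 2/3
P2 indiff ⇒ p·4+(1-p)·5 = p·1+(1-p)·7 ⇒ p(3) = (1-p)(2) ⇒ p = 2/5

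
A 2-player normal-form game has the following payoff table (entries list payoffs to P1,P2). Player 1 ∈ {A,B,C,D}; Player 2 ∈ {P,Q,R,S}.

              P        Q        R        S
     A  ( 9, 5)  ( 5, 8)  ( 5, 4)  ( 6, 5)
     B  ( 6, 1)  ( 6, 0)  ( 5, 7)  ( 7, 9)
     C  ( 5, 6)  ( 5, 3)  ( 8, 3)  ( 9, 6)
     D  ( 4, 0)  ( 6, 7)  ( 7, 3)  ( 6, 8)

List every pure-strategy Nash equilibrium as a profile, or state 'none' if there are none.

Nash profiles: (C,S)

(A,P): not NE [P2→Q gives 8>5]
(A,Q): not NE [P1→D gives 6>5]
(A,R): not NE [P1→C gives 8>5; P2→Q gives 8>4]
(A,S): not NE [P1→C gives 9>6; P2→Q gives 8>5]
(B,P): not NE [P1→A gives 9>6; P2→S gives 9>1]
(B,Q): not NE [P2→S gives 9>0]
(B,R): not NE [P1→C gives 8>5; P2→S gives 9>7]
(B,S): not NE [P1→C gives 9>7]
(C,P): not NE [P1→A gives 9>5]
(C,Q): not NE [P1→D gives 6>5; P2→S gives 6>3]
(C,R): not NE [P2→S gives 6>3]
(C,S): NE
(D,P): not NE [P1→A gives 9>4; P2→S gives 8>0]
(D,Q): not NE [P2→S gives 8>7]
(D,R): not NE [P1→C gives 8>7; P2→S gives 8>3]
(D,S): not NE [P1→C gives 9>6]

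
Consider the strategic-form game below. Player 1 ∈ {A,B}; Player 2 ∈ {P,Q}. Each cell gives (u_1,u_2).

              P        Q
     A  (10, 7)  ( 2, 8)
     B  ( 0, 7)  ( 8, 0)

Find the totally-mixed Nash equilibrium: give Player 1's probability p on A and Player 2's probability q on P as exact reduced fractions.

(p,q) = (7/8, 3/8)

P1 indiff ⇒ q·10+(1-q)·2 = q·0+(1-q)·8 ⇒ q(10) = (1-q)(6) ⇒ q = 3/8
P2 indiff ⇒ p·7+(1-p)·7 = p·8+(1-p)·0 ⇒ p(-1) = (1-p)(-7) ⇒ p = 7/8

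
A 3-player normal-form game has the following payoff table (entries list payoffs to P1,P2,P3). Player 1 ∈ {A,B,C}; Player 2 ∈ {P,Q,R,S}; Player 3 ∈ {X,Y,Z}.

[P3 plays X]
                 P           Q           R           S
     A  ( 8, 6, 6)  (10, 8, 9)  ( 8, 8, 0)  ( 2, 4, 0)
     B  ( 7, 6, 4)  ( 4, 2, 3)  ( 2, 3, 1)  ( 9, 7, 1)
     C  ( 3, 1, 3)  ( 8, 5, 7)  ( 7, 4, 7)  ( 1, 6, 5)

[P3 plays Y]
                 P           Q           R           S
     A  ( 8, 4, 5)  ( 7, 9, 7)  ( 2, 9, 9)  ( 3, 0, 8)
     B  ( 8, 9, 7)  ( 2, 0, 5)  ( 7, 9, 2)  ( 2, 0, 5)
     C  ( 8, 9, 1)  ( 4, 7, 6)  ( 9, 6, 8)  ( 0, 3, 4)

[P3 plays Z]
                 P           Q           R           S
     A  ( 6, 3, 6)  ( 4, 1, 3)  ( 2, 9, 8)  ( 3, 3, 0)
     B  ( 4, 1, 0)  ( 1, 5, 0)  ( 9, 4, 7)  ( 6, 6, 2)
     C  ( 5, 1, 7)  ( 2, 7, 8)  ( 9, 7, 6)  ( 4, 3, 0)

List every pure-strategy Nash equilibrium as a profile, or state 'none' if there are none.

Nash profiles: (A,Q,X), (B,P,Y)

(A,P,X): not NE [P2→R gives 8>6]
(A,P,Y): not NE [P2→R gives 9>4; P3→Z gives 6>5]
(A,P,Z): not NE [P2→R gives 9>3]
(A,Q,X): NE
(A,Q,Y): not NE [P3→X gives 9>7]
(A,Q,Z): not NE [P2→R gives 9>1; P3→X gives 9>3]
(A,R,X): not NE [P3→Y gives 9>0]
(A,R,Y): not NE [P1→C gives 9>2]
(A,R,Z): not NE [P1→C gives 9>2; P3→Y gives 9>8]
(A,S,X): not NE [P1→B gives 9>2; P2→R gives 8>4; P3→Y gives 8>0]
(A,S,Y): not NE [P2→R gives 9>0]
(A,S,Z): not NE [P1→B gives 6>3; P2→R gives 9>3; P3→Y gives 8>0]
(B,P,X): not NE [P1→A gives 8>7; P2→S gives 7>6; P3→Y gives 7>4]
(B,P,Y): NE
(B,P,Z): not NE [P1→A gives 6>4; P2→S gives 6>1; P3→Y gives 7>0]
(B,Q,X): not NE [P1→A gives 10>4; P2→S gives 7>2; P3→Y gives 5>3]
(B,Q,Y): not NE [P1→A gives 7>2; P2→R gives 9>0]
(B,Q,Z): not NE [P1→A gives 4>1; P2→S gives 6>5; P3→Y gives 5>0]
(B,R,X): not NE [P1→A gives 8>2; P2→S gives 7>3; P3→Z gives 7>1]
(B,R,Y): not NE [P1→C gives 9>7; P3→Z gives 7>2]
(B,R,Z): not NE [P2→S gives 6>4]
(B,S,X): not NE [P3→Y gives 5>1]
(B,S,Y): not NE [P1→A gives 3>2; P2→R gives 9>0]
(B,S,Z): not NE [P3→Y gives 5>2]
(C,P,X): not NE [P1→A gives 8>3; P2→S gives 6>1; P3→Z gives 7>3]
(C,P,Y): not NE [P3→Z gives 7>1]
(C,P,Z): not NE [P1→A gives 6>5; P2→R gives 7>1]
(C,Q,X): not NE [P1→A gives 10>8; P2→S gives 6>5; P3→Z gives 8>7]
(C,Q,Y): not NE [P1→A gives 7>4; P2→P gives 9>7; P3→Z gives 8>6]
(C,Q,Z): not NE [P1→A gives 4>2]
(C,R,X): not NE [P1→A gives 8>7; P2→S gives 6>4; P3→Y gives 8>7]
(C,R,Y): not NE [P2→P gives 9>6]
(C,R,Z): not NE [P3→Y gives 8>6]
(C,S,X): not NE [P1→B gives 9>1]
(C,S,Y): not NE [P1→A gives 3>0; P2→P gives 9>3; P3→X gives 5>4]
(C,S,Z): not NE [P1→B gives 6>4; P2→R gives 7>3; P3→X gives 5>0]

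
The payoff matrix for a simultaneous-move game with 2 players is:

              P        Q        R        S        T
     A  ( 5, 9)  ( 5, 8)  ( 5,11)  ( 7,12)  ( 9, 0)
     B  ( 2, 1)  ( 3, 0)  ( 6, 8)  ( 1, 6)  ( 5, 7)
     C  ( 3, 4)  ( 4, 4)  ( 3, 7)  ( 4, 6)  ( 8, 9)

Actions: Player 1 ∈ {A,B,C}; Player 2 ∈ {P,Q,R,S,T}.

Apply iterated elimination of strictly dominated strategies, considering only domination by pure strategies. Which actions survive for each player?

P1 drop C (A beats it: P:5>3 Q:5>4 R:5>3 S:7>4 T:9>8)
P2 drop P (R beats it: A:11>9 B:8>1)
P2 drop Q (R beats it: A:11>8 B:8>0)
P2 drop T (R beats it: A:11>0 B:8>7)
P1→{A,B} P2→{R,S}

IESDS → P1:{A,B} P2:{R,S}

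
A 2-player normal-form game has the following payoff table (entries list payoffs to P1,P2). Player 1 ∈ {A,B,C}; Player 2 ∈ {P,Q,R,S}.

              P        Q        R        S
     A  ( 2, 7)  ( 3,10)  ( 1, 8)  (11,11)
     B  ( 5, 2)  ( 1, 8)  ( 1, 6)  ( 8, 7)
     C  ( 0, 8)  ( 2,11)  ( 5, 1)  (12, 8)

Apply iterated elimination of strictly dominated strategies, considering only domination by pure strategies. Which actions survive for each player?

Survivors P1:{A,C} P2:{Q,S}

P2 drop P (Q beats it: A:10>7 B:8>2 C:11>8)
P1 drop B (C beats it: Q:2>1 R:5>1 S:12>8)
P2 drop R (Q beats it: A:10>8 C:11>1)
P1→{A,C} P2→{Q,S}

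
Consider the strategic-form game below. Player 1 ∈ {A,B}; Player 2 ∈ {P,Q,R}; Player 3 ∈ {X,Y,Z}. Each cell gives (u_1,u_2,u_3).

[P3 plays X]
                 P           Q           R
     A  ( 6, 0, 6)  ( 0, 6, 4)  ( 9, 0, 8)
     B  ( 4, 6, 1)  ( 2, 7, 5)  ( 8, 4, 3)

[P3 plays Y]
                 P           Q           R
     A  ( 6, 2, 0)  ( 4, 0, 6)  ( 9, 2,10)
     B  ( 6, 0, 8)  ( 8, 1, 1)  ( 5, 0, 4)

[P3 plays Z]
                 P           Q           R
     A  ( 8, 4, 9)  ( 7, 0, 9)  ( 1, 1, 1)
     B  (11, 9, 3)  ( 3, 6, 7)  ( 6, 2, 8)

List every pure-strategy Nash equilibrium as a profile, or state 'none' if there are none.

(A,P,X): not NE [P2→Q gives 6>0; P3→Z gives 9>6]
(A,P,Y): not NE [P3→Z gives 9>0]
(A,P,Z): not NE [P1→B gives 11>8]
(A,Q,X): not NE [P1→B gives 2>0; P3→Z gives 9>4]
(A,Q,Y): not NE [P1→B gives 8>4; P2→R gives 2>0; P3→Z gives 9>6]
(A,Q,Z): not NE [P2→P gives 4>0]
(A,R,X): not NE [P2→Q gives 6>0; P3→Y gives 10>8]
(A,R,Y): NE
(A,R,Z): not NE [P1→B gives 6>1; P2→P gives 4>1; P3→Y gives 10>1]
(B,P,X): not NE [P1→A gives 6>4; P2→Q gives 7>6; P3→Y gives 8>1]
(B,P,Y): not NE [P2→Q gives 1>0]
(B,P,Z): not NE [P3→Y gives 8>3]
(B,Q,X): not NE [P3→Z gives 7>5]
(B,Q,Y): not NE [P3→Z gives 7>1]
(B,Q,Z): not NE [P1→A gives 7>3; P2→P gives 9>6]
(B,R,X): not NE [P1→A gives 9>8; P2→Q gives 7>4; P3→Z gives 8>3]
(B,R,Y): not NE [P1→A gives 9>5; P2→Q gives 1>0; P3→Z gives 8>4]
(B,R,Z): not NE [P2→P gives 9>2]

PSNE = {(A,R,Y)}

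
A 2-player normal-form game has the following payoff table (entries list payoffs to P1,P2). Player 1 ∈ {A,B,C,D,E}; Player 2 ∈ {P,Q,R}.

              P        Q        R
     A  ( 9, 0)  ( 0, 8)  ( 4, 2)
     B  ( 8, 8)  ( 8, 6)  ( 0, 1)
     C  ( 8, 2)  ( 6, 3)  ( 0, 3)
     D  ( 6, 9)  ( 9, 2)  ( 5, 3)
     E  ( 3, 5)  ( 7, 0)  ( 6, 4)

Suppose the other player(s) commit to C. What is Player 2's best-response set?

P2 best: {Q,R}

u_2(P vs C) = 2
u_2(Q vs C) = 3
u_2(R vs C) = 3
max payoff 3 at {Q,R}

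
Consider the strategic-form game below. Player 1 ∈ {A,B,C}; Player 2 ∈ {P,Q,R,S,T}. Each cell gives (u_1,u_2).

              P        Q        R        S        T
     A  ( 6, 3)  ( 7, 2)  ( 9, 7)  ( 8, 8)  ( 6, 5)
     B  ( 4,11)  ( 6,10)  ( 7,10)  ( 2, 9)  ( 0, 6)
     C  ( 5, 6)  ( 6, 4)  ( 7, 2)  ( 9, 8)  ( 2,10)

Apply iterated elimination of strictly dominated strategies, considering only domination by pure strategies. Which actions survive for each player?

Remaining: P1:{A,C} P2:{S,T}

P1 drop B (A beats it: P:6>4 Q:7>6 R:9>7 S:8>2 T:6>0)
P2 drop P (S beats it: A:8>3 C:8>6)
P2 drop Q (S beats it: A:8>2 C:8>4)
P2 drop R (S beats it: A:8>7 C:8>2)
P1→{A,C} P2→{S,T}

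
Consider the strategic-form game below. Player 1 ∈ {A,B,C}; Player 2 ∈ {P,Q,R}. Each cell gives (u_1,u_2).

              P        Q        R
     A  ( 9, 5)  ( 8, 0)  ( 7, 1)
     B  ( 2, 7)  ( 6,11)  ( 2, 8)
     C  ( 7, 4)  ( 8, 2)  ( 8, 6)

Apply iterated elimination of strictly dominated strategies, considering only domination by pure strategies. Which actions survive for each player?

Survivors P1:{A,C} P2:{P,R}

P1 drop B (A beats it: P:9>2 Q:8>6 R:7>2)
P2 drop Q (P beats it: A:5>0 C:4>2)
P1→{A,C} P2→{P,R}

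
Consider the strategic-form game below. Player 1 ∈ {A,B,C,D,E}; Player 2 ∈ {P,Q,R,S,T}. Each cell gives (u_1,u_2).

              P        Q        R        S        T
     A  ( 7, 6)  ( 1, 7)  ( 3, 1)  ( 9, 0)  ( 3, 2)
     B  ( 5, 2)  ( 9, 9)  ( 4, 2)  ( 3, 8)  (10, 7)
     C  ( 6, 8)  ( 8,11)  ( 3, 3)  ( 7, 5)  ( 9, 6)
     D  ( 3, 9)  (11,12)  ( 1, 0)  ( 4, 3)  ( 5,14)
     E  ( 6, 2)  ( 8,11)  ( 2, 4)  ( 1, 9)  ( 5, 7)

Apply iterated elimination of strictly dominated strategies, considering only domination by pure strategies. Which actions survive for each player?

IESDS → P1:{B,D} P2:{Q,T}

P2 drop P (Q beats it: A:7>6 B:9>2 C:11>8 D:12>9 E:11>2)
P1 drop E (B beats it: Q:9>8 R:4>2 S:3>1 T:10>5)
P2 drop R (Q beats it: A:7>1 B:9>2 C:11>3 D:12>0)
P2 drop S (Q beats it: A:7>0 B:9>8 C:11>5 D:12>3)
P1 drop A (B beats it: Q:9>1 T:10>3)
P1 drop C (B beats it: Q:9>8 T:10>9)
P1→{B,D} P2→{Q,T}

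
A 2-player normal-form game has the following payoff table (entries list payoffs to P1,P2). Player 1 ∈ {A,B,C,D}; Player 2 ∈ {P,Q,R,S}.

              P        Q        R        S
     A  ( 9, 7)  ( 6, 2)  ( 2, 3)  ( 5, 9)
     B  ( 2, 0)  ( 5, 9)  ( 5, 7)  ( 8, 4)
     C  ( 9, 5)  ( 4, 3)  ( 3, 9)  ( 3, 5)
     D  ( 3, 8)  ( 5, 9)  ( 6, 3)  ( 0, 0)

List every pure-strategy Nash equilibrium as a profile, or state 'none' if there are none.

PSNE: ∅

(A,P): not NE [P2→S gives 9>7]
(A,Q): not NE [P2→S gives 9>2]
(A,R): not NE [P1→D gives 6>2; P2→S gives 9>3]
(A,S): not NE [P1→B gives 8>5]
(B,P): not NE [P1→C gives 9>2; P2→Q gives 9>0]
(B,Q): not NE [P1→A gives 6>5]
(B,R): not NE [P1→D gives 6>5; P2→Q gives 9>7]
(B,S): not NE [P2→Q gives 9>4]
(C,P): not NE [P2→R gives 9>5]
(C,Q): not NE [P1→A gives 6>4; P2→R gives 9>3]
(C,R): not NE [P1→D gives 6>3]
(C,S): not NE [P1→B gives 8>3; P2→R gives 9>5]
(D,P): not NE [P1→C gives 9>3; P2→Q gives 9>8]
(D,Q): not NE [P1→A gives 6>5]
(D,R): not NE [P2→Q gives 9>3]
(D,S): not NE [P1→B gives 8>0; P2→Q gives 9>0]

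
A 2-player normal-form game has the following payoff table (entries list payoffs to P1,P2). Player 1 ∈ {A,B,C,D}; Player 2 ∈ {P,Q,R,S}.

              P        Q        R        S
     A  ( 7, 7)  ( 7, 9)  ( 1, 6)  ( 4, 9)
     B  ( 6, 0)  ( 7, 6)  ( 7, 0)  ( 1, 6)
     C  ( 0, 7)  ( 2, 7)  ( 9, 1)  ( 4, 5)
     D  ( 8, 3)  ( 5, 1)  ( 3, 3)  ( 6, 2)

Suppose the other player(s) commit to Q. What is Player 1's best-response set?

argmax u_1 = {A,B}

u_1(A vs Q) = 7
u_1(B vs Q) = 7
u_1(C vs Q) = 2
u_1(D vs Q) = 5
max payoff 7 at {A,B}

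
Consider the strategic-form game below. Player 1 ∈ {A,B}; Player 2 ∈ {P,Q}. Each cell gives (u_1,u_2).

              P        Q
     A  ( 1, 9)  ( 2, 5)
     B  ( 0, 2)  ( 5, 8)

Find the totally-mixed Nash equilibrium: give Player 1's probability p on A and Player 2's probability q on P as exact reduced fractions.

P1 mixes 3/5 on A; P2 mixes 3/4 on P

P1 indiff ⇒ q·1+(1-q)·2 = q·0+(1-q)·5 ⇒ q(1) = (1-q)(3) ⇒ q = 3/4
P2 indiff ⇒ p·9+(1-p)·2 = p·5+(1-p)·8 ⇒ p(4) = (1-p)(6) ⇒ p = 3/5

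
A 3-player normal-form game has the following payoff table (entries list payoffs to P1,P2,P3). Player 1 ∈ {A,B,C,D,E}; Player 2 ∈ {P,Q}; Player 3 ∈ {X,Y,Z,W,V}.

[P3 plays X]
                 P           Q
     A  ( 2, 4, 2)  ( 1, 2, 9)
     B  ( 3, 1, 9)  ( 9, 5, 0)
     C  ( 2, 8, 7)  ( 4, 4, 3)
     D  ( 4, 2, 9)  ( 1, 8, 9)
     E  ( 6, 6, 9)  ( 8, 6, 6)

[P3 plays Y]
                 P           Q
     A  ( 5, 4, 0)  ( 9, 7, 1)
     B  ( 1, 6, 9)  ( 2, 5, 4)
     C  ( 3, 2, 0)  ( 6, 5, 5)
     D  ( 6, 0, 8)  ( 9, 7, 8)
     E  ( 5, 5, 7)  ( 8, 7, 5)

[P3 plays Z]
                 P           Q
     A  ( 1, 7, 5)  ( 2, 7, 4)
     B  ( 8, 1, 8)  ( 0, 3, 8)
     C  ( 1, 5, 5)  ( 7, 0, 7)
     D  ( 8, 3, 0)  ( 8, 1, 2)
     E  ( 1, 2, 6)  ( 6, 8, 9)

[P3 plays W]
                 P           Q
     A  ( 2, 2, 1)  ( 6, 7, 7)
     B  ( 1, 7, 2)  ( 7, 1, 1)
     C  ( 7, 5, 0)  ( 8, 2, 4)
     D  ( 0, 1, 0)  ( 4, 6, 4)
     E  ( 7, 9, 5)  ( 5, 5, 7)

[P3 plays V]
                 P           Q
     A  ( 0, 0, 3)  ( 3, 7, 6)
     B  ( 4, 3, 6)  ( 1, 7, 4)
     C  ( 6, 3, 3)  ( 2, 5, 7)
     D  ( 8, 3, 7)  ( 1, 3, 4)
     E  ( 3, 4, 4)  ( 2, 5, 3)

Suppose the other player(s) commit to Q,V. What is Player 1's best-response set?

u_1(A vs Q,V) = 3
u_1(B vs Q,V) = 1
u_1(C vs Q,V) = 2
u_1(D vs Q,V) = 1
u_1(E vs Q,V) = 2
max payoff 3 at {A}

BR_1 = {A}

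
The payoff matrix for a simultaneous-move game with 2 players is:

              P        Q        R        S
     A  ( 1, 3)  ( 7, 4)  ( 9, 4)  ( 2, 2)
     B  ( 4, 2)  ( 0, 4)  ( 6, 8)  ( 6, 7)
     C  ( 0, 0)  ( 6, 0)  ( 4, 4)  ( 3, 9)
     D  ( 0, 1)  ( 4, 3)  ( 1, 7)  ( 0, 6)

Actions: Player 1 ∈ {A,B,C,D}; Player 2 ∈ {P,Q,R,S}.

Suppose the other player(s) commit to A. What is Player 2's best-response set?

argmax u_2 = {Q,R}

u_2(P vs A) = 3
u_2(Q vs A) = 4
u_2(R vs A) = 4
u_2(S vs A) = 2
max payoff 4 at {Q,R}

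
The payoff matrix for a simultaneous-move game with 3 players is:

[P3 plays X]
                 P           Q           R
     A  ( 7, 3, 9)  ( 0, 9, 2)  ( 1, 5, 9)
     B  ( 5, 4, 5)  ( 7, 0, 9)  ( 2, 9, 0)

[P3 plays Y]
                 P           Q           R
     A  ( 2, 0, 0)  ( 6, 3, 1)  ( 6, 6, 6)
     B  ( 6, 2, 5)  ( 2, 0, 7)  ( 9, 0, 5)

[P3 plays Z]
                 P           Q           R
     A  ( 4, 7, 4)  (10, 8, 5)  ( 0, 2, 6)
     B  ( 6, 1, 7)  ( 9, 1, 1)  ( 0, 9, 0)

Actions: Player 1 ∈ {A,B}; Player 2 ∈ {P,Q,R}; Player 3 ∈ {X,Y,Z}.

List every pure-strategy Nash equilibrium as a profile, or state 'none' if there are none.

(A,P,X): not NE [P2→Q gives 9>3]
(A,P,Y): not NE [P1→B gives 6>2; P2→R gives 6>0; P3→X gives 9>0]
(A,P,Z): not NE [P1→B gives 6>4; P2→Q gives 8>7; P3→X gives 9>4]
(A,Q,X): not NE [P1→B gives 7>0; P3→Z gives 5>2]
(A,Q,Y): not NE [P2→R gives 6>3; P3→Z gives 5>1]
(A,Q,Z): NE
(A,R,X): not NE [P1→B gives 2>1; P2→Q gives 9>5]
(A,R,Y): not NE [P1→B gives 9>6; P3→X gives 9>6]
(A,R,Z): not NE [P2→Q gives 8>2; P3→X gives 9>6]
(B,P,X): not NE [P1→A gives 7>5; P2→R gives 9>4; P3→Z gives 7>5]
(B,P,Y): not NE [P3→Z gives 7>5]
(B,P,Z): not NE [P2→R gives 9>1]
(B,Q,X): not NE [P2→R gives 9>0]
(B,Q,Y): not NE [P1→A gives 6>2; P2→P gives 2>0; P3→X gives 9>7]
(B,Q,Z): not NE [P1→A gives 10>9; P2→R gives 9>1; P3→X gives 9>1]
(B,R,X): not NE [P3→Y gives 5>0]
(B,R,Y): not NE [P2→P gives 2>0]
(B,R,Z): not NE [P3→Y gives 5>0]

PSNE = {(A,Q,Z)}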